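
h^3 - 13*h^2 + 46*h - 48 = (h - 8)*(h - 3)*(h - 2)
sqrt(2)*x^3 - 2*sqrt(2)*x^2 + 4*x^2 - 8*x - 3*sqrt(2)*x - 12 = (x - 3)*(x + 2*sqrt(2))*(sqrt(2)*x + sqrt(2))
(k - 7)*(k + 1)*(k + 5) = k^3 - k^2 - 37*k - 35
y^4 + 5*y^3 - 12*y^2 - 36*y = y*(y - 3)*(y + 2)*(y + 6)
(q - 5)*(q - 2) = q^2 - 7*q + 10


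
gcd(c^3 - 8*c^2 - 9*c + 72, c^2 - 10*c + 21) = c - 3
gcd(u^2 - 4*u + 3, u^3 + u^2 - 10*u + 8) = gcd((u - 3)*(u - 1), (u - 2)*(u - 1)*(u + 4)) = u - 1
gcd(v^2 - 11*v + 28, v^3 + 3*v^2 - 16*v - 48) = v - 4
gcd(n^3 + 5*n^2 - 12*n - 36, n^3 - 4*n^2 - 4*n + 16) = n + 2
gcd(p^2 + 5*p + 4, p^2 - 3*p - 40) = 1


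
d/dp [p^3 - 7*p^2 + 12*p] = 3*p^2 - 14*p + 12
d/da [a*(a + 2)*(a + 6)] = 3*a^2 + 16*a + 12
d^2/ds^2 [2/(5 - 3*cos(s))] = 6*(-3*sin(s)^2 + 5*cos(s) - 3)/(3*cos(s) - 5)^3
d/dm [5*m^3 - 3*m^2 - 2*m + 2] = 15*m^2 - 6*m - 2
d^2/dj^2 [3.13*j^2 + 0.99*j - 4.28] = 6.26000000000000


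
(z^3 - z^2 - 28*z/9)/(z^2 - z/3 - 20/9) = z*(3*z - 7)/(3*z - 5)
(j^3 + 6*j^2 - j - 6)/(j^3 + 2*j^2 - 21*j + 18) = (j + 1)/(j - 3)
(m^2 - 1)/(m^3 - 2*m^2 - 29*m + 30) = (m + 1)/(m^2 - m - 30)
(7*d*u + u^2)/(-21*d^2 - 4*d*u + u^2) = u*(7*d + u)/(-21*d^2 - 4*d*u + u^2)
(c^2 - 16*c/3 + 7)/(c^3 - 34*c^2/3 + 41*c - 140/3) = (c - 3)/(c^2 - 9*c + 20)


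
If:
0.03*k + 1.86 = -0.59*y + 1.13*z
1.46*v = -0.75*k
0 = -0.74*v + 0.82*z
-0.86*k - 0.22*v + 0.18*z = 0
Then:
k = 0.00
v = 0.00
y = -3.15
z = 0.00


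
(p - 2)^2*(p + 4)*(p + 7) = p^4 + 7*p^3 - 12*p^2 - 68*p + 112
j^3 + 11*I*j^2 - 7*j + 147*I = (j - 3*I)*(j + 7*I)^2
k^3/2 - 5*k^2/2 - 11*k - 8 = (k/2 + 1/2)*(k - 8)*(k + 2)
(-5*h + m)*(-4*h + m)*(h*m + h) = 20*h^3*m + 20*h^3 - 9*h^2*m^2 - 9*h^2*m + h*m^3 + h*m^2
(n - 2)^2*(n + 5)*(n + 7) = n^4 + 8*n^3 - 9*n^2 - 92*n + 140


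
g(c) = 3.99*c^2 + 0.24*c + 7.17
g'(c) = 7.98*c + 0.24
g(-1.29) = 13.50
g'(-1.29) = -10.05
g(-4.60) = 90.49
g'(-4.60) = -36.47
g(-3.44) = 53.56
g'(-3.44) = -27.21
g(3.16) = 47.77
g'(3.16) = 25.46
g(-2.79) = 37.56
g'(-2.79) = -22.02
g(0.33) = 7.68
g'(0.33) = 2.87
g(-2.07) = 23.77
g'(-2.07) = -16.28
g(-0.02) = 7.17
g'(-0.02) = 0.08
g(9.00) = 332.52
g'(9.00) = 72.06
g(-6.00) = 149.37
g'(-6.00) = -47.64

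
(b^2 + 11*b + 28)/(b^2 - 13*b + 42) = (b^2 + 11*b + 28)/(b^2 - 13*b + 42)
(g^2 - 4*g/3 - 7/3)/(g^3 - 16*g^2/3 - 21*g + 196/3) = (g + 1)/(g^2 - 3*g - 28)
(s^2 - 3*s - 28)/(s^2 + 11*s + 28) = (s - 7)/(s + 7)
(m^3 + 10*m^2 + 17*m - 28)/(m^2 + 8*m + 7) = (m^2 + 3*m - 4)/(m + 1)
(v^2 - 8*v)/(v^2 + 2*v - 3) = v*(v - 8)/(v^2 + 2*v - 3)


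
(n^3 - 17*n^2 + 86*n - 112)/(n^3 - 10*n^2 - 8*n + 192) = (n^2 - 9*n + 14)/(n^2 - 2*n - 24)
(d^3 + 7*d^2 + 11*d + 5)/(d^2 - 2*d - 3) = (d^2 + 6*d + 5)/(d - 3)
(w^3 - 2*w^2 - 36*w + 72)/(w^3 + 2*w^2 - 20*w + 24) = (w - 6)/(w - 2)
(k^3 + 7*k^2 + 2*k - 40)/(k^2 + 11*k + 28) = (k^2 + 3*k - 10)/(k + 7)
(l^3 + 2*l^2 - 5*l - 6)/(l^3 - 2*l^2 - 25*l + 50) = (l^2 + 4*l + 3)/(l^2 - 25)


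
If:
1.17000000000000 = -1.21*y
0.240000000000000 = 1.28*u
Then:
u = 0.19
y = -0.97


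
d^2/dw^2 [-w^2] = -2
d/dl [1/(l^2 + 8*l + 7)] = 2*(-l - 4)/(l^2 + 8*l + 7)^2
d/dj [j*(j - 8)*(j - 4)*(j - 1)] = 4*j^3 - 39*j^2 + 88*j - 32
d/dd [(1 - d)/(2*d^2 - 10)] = (-d^2 + 2*d*(d - 1) + 5)/(2*(d^2 - 5)^2)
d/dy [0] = 0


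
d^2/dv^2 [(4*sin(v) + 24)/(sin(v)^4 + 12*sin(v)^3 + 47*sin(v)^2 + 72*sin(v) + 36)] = 4*(-9*sin(v)^5 - 57*sin(v)^4 - 97*sin(v)^3 + 49*sin(v)^2 + 256*sin(v) + 170)/((sin(v) + 1)^2*(sin(v) + 2)^3*(sin(v) + 3)^3)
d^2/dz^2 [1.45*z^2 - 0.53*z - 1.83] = 2.90000000000000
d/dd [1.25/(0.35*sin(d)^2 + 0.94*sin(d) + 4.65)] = -(0.875*sin(d) + 1.175)*cos(d)/(0.35*sin(d)^2 + 0.94*sin(d) + 4.65)^2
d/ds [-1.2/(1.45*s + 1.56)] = 1.74/(1.45*s + 1.56)^2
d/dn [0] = 0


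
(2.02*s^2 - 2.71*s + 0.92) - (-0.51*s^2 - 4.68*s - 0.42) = 2.53*s^2 + 1.97*s + 1.34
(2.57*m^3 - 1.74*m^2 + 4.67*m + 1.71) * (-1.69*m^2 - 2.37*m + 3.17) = -4.3433*m^5 - 3.1503*m^4 + 4.3784*m^3 - 19.4736*m^2 + 10.7512*m + 5.4207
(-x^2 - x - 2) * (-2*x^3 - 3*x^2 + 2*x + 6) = 2*x^5 + 5*x^4 + 5*x^3 - 2*x^2 - 10*x - 12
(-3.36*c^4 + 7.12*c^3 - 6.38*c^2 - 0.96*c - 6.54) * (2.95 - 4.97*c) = 16.6992*c^5 - 45.2984*c^4 + 52.7126*c^3 - 14.0498*c^2 + 29.6718*c - 19.293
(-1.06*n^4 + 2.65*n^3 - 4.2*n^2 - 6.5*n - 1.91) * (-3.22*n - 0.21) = 3.4132*n^5 - 8.3104*n^4 + 12.9675*n^3 + 21.812*n^2 + 7.5152*n + 0.4011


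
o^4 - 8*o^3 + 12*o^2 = o^2*(o - 6)*(o - 2)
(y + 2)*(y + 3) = y^2 + 5*y + 6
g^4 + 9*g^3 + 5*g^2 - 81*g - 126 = (g - 3)*(g + 2)*(g + 3)*(g + 7)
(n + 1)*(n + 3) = n^2 + 4*n + 3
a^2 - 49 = (a - 7)*(a + 7)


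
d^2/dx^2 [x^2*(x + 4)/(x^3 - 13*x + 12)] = 2*(4*x^3 - 9*x^2 + 9)/(x^6 - 12*x^5 + 57*x^4 - 136*x^3 + 171*x^2 - 108*x + 27)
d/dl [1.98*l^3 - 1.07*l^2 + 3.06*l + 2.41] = 5.94*l^2 - 2.14*l + 3.06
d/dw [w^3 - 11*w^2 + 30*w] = 3*w^2 - 22*w + 30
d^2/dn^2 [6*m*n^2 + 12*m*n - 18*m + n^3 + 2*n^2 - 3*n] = 12*m + 6*n + 4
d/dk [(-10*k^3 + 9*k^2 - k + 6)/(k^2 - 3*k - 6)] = 2*(-5*k^4 + 30*k^3 + 77*k^2 - 60*k + 12)/(k^4 - 6*k^3 - 3*k^2 + 36*k + 36)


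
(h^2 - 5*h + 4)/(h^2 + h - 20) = (h - 1)/(h + 5)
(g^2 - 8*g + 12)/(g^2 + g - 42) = (g - 2)/(g + 7)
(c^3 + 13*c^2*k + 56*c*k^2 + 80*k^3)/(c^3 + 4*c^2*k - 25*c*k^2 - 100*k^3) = (c + 4*k)/(c - 5*k)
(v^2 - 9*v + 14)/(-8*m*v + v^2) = (-v^2 + 9*v - 14)/(v*(8*m - v))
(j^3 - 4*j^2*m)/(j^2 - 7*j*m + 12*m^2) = j^2/(j - 3*m)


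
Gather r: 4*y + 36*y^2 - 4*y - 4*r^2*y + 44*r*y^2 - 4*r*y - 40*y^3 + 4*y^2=-4*r^2*y + r*(44*y^2 - 4*y) - 40*y^3 + 40*y^2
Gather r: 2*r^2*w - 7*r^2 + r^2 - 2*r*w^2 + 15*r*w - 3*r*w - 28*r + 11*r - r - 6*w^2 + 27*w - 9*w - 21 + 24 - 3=r^2*(2*w - 6) + r*(-2*w^2 + 12*w - 18) - 6*w^2 + 18*w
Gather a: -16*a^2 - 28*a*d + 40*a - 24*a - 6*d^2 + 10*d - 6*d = -16*a^2 + a*(16 - 28*d) - 6*d^2 + 4*d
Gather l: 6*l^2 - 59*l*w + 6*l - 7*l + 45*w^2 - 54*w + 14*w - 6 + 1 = 6*l^2 + l*(-59*w - 1) + 45*w^2 - 40*w - 5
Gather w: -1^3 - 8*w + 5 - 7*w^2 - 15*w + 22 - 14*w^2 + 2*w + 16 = -21*w^2 - 21*w + 42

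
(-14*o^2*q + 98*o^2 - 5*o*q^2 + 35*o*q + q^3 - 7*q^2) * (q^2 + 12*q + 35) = -14*o^2*q^3 - 70*o^2*q^2 + 686*o^2*q + 3430*o^2 - 5*o*q^4 - 25*o*q^3 + 245*o*q^2 + 1225*o*q + q^5 + 5*q^4 - 49*q^3 - 245*q^2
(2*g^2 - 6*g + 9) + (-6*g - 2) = 2*g^2 - 12*g + 7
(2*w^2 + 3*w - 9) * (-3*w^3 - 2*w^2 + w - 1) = -6*w^5 - 13*w^4 + 23*w^3 + 19*w^2 - 12*w + 9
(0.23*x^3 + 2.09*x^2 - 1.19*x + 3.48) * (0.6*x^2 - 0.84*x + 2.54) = 0.138*x^5 + 1.0608*x^4 - 1.8854*x^3 + 8.3962*x^2 - 5.9458*x + 8.8392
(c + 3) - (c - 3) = 6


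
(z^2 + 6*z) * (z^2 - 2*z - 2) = z^4 + 4*z^3 - 14*z^2 - 12*z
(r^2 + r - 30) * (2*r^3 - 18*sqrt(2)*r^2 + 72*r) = 2*r^5 - 18*sqrt(2)*r^4 + 2*r^4 - 18*sqrt(2)*r^3 + 12*r^3 + 72*r^2 + 540*sqrt(2)*r^2 - 2160*r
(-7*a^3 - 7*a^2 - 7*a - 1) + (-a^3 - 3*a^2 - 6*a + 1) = -8*a^3 - 10*a^2 - 13*a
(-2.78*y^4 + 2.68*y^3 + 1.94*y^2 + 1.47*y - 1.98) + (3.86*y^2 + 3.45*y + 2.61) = -2.78*y^4 + 2.68*y^3 + 5.8*y^2 + 4.92*y + 0.63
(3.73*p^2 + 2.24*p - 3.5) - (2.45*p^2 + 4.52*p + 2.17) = 1.28*p^2 - 2.28*p - 5.67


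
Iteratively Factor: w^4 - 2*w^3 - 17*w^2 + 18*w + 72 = (w + 3)*(w^3 - 5*w^2 - 2*w + 24) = (w + 2)*(w + 3)*(w^2 - 7*w + 12) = (w - 3)*(w + 2)*(w + 3)*(w - 4)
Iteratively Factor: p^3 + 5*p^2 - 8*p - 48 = (p + 4)*(p^2 + p - 12) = (p - 3)*(p + 4)*(p + 4)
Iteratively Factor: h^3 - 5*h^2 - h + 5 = (h - 1)*(h^2 - 4*h - 5) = (h - 5)*(h - 1)*(h + 1)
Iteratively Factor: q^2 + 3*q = (q)*(q + 3)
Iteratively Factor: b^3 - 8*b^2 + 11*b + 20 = (b - 5)*(b^2 - 3*b - 4) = (b - 5)*(b + 1)*(b - 4)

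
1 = 1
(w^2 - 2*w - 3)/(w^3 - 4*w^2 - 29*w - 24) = (w - 3)/(w^2 - 5*w - 24)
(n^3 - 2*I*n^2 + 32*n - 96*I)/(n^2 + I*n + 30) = (n^2 - 8*I*n - 16)/(n - 5*I)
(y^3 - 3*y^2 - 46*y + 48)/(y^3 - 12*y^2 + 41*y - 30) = (y^2 - 2*y - 48)/(y^2 - 11*y + 30)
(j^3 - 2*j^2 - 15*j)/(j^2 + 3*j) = j - 5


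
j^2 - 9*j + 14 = (j - 7)*(j - 2)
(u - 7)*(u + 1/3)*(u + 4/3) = u^3 - 16*u^2/3 - 101*u/9 - 28/9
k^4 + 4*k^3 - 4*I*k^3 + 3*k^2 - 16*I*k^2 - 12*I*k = k*(k + 1)*(k + 3)*(k - 4*I)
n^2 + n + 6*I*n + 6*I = (n + 1)*(n + 6*I)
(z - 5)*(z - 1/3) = z^2 - 16*z/3 + 5/3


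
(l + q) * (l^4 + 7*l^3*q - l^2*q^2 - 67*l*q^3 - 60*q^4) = l^5 + 8*l^4*q + 6*l^3*q^2 - 68*l^2*q^3 - 127*l*q^4 - 60*q^5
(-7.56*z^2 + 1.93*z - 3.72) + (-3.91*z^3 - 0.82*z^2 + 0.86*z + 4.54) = -3.91*z^3 - 8.38*z^2 + 2.79*z + 0.82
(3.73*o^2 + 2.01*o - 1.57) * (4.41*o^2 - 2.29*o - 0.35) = 16.4493*o^4 + 0.322399999999998*o^3 - 12.8321*o^2 + 2.8918*o + 0.5495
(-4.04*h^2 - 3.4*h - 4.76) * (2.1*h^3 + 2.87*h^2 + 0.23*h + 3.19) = -8.484*h^5 - 18.7348*h^4 - 20.6832*h^3 - 27.3308*h^2 - 11.9408*h - 15.1844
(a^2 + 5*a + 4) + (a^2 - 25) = 2*a^2 + 5*a - 21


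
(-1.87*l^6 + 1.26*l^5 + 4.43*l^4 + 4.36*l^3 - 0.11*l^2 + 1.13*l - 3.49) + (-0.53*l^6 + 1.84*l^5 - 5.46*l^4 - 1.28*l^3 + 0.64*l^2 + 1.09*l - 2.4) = -2.4*l^6 + 3.1*l^5 - 1.03*l^4 + 3.08*l^3 + 0.53*l^2 + 2.22*l - 5.89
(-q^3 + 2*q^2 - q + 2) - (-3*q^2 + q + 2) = -q^3 + 5*q^2 - 2*q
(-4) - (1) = -5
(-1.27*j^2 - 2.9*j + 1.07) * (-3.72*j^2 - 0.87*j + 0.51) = 4.7244*j^4 + 11.8929*j^3 - 2.1051*j^2 - 2.4099*j + 0.5457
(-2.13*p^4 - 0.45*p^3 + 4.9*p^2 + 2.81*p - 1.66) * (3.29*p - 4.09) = -7.0077*p^5 + 7.2312*p^4 + 17.9615*p^3 - 10.7961*p^2 - 16.9543*p + 6.7894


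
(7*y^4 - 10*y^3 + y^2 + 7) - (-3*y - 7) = 7*y^4 - 10*y^3 + y^2 + 3*y + 14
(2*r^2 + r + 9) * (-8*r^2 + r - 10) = -16*r^4 - 6*r^3 - 91*r^2 - r - 90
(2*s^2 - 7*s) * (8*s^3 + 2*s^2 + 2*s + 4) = 16*s^5 - 52*s^4 - 10*s^3 - 6*s^2 - 28*s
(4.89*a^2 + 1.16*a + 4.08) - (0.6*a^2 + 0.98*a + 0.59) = 4.29*a^2 + 0.18*a + 3.49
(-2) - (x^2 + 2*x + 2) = -x^2 - 2*x - 4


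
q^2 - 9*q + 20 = (q - 5)*(q - 4)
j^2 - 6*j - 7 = (j - 7)*(j + 1)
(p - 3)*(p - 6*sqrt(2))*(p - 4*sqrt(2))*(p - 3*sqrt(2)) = p^4 - 13*sqrt(2)*p^3 - 3*p^3 + 39*sqrt(2)*p^2 + 108*p^2 - 324*p - 144*sqrt(2)*p + 432*sqrt(2)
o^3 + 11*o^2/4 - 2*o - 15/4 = (o - 5/4)*(o + 1)*(o + 3)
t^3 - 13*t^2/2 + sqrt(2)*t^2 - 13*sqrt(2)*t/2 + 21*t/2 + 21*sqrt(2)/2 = (t - 7/2)*(t - 3)*(t + sqrt(2))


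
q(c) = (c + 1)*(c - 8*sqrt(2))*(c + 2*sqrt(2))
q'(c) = (c + 1)*(c - 8*sqrt(2)) + (c + 1)*(c + 2*sqrt(2)) + (c - 8*sqrt(2))*(c + 2*sqrt(2))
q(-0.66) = -8.83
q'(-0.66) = -29.30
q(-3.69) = -34.77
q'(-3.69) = 55.60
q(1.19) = -89.09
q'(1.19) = -54.05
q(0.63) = -60.23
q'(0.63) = -48.73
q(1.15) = -86.94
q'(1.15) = -53.73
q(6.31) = -334.26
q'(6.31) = -15.50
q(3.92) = -245.49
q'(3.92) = -53.07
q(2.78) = -180.91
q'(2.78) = -58.92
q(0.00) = -32.00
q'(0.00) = -40.49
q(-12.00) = -2352.06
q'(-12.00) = 571.16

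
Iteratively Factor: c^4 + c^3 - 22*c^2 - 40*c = (c + 2)*(c^3 - c^2 - 20*c) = (c - 5)*(c + 2)*(c^2 + 4*c) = c*(c - 5)*(c + 2)*(c + 4)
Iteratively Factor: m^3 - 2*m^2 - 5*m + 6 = (m - 3)*(m^2 + m - 2) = (m - 3)*(m + 2)*(m - 1)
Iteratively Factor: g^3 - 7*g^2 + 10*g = (g - 2)*(g^2 - 5*g) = g*(g - 2)*(g - 5)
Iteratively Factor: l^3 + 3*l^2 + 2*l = (l + 2)*(l^2 + l) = (l + 1)*(l + 2)*(l)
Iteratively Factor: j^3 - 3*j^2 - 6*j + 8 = (j + 2)*(j^2 - 5*j + 4) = (j - 1)*(j + 2)*(j - 4)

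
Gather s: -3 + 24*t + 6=24*t + 3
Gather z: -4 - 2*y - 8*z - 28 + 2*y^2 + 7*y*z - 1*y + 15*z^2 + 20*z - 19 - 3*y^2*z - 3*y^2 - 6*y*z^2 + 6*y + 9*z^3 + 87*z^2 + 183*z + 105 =-y^2 + 3*y + 9*z^3 + z^2*(102 - 6*y) + z*(-3*y^2 + 7*y + 195) + 54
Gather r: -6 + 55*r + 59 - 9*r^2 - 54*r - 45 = -9*r^2 + r + 8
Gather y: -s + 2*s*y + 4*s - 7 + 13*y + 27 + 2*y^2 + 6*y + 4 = 3*s + 2*y^2 + y*(2*s + 19) + 24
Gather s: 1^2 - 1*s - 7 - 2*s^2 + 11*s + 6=-2*s^2 + 10*s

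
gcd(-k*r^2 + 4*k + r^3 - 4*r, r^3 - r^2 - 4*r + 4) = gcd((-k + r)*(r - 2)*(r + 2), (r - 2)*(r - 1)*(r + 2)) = r^2 - 4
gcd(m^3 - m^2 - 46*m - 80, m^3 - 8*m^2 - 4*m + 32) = m^2 - 6*m - 16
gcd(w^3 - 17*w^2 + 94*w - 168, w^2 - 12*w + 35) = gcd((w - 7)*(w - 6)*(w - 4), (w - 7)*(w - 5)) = w - 7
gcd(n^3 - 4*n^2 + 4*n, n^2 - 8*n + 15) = 1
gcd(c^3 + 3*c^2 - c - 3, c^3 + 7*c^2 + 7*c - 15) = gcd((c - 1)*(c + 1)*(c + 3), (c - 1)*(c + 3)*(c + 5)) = c^2 + 2*c - 3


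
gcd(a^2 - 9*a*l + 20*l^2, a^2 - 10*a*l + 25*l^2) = a - 5*l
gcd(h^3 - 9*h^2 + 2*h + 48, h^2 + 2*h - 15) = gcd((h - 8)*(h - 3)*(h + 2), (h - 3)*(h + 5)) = h - 3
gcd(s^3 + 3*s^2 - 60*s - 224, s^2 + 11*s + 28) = s^2 + 11*s + 28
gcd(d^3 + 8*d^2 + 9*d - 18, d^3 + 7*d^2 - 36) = d^2 + 9*d + 18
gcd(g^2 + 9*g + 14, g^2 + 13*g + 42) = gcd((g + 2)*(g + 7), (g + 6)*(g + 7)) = g + 7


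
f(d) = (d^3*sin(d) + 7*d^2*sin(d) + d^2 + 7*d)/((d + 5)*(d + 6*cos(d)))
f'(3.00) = 2.95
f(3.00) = -1.82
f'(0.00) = 0.23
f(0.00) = 0.00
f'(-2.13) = 1.21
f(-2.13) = 1.91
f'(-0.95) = 4.18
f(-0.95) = -0.99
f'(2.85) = 2.85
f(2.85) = -2.25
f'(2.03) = 75.89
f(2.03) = -11.68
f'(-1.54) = 18.19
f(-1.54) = 4.55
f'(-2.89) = 1.33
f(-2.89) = 1.11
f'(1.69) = 35.70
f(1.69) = 6.02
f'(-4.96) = 7186.21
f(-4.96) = -276.10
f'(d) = (d^3*cos(d) + 3*d^2*sin(d) + 7*d^2*cos(d) + 14*d*sin(d) + 2*d + 7)/((d + 5)*(d + 6*cos(d))) + (6*sin(d) - 1)*(d^3*sin(d) + 7*d^2*sin(d) + d^2 + 7*d)/((d + 5)*(d + 6*cos(d))^2) - (d^3*sin(d) + 7*d^2*sin(d) + d^2 + 7*d)/((d + 5)^2*(d + 6*cos(d)))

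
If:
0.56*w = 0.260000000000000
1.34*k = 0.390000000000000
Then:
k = 0.29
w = 0.46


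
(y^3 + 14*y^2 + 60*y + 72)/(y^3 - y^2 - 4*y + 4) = (y^2 + 12*y + 36)/(y^2 - 3*y + 2)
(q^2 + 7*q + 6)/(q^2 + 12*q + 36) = (q + 1)/(q + 6)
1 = 1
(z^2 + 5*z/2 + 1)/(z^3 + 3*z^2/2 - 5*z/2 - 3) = (2*z + 1)/(2*z^2 - z - 3)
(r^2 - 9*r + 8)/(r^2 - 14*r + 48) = (r - 1)/(r - 6)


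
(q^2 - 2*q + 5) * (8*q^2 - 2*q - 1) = 8*q^4 - 18*q^3 + 43*q^2 - 8*q - 5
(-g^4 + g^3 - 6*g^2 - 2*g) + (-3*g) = -g^4 + g^3 - 6*g^2 - 5*g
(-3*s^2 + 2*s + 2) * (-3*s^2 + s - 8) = 9*s^4 - 9*s^3 + 20*s^2 - 14*s - 16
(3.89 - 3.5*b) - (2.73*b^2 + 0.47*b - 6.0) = -2.73*b^2 - 3.97*b + 9.89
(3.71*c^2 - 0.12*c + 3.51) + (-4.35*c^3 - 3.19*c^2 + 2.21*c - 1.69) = -4.35*c^3 + 0.52*c^2 + 2.09*c + 1.82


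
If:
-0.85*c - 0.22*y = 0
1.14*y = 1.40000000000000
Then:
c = -0.32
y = 1.23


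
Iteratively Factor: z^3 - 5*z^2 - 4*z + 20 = (z - 2)*(z^2 - 3*z - 10) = (z - 2)*(z + 2)*(z - 5)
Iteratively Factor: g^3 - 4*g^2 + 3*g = (g - 1)*(g^2 - 3*g) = (g - 3)*(g - 1)*(g)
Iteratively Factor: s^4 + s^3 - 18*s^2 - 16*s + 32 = (s - 4)*(s^3 + 5*s^2 + 2*s - 8) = (s - 4)*(s - 1)*(s^2 + 6*s + 8) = (s - 4)*(s - 1)*(s + 4)*(s + 2)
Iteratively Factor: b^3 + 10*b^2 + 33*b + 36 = (b + 4)*(b^2 + 6*b + 9) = (b + 3)*(b + 4)*(b + 3)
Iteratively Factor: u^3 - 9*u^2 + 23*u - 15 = (u - 5)*(u^2 - 4*u + 3) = (u - 5)*(u - 3)*(u - 1)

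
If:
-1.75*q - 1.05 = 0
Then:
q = -0.60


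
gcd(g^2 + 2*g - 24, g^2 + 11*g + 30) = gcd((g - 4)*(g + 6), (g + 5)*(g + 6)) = g + 6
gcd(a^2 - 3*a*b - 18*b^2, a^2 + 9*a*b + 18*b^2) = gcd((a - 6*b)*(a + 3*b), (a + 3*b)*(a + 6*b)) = a + 3*b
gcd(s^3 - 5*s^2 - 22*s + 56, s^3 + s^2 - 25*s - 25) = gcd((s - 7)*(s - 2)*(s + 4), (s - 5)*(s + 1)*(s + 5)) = 1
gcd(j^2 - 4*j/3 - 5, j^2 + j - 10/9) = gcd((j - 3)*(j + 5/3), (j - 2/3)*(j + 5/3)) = j + 5/3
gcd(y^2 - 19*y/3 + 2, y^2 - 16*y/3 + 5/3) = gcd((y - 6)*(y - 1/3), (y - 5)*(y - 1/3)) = y - 1/3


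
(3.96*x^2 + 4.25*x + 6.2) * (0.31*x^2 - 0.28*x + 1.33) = 1.2276*x^4 + 0.2087*x^3 + 5.9988*x^2 + 3.9165*x + 8.246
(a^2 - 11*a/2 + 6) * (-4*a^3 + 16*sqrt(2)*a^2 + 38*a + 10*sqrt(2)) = -4*a^5 + 22*a^4 + 16*sqrt(2)*a^4 - 88*sqrt(2)*a^3 + 14*a^3 - 209*a^2 + 106*sqrt(2)*a^2 - 55*sqrt(2)*a + 228*a + 60*sqrt(2)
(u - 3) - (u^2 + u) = -u^2 - 3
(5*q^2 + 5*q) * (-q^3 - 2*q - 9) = -5*q^5 - 5*q^4 - 10*q^3 - 55*q^2 - 45*q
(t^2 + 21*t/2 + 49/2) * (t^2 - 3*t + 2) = t^4 + 15*t^3/2 - 5*t^2 - 105*t/2 + 49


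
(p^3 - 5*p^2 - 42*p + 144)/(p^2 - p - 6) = (p^2 - 2*p - 48)/(p + 2)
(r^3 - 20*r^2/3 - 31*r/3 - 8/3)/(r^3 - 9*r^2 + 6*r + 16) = (r + 1/3)/(r - 2)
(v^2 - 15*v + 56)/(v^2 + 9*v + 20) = (v^2 - 15*v + 56)/(v^2 + 9*v + 20)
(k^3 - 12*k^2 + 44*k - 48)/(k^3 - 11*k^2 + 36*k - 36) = (k - 4)/(k - 3)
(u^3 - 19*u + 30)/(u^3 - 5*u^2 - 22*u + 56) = (u^2 + 2*u - 15)/(u^2 - 3*u - 28)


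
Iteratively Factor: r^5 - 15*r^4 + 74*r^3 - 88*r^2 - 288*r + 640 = (r - 4)*(r^4 - 11*r^3 + 30*r^2 + 32*r - 160) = (r - 4)^2*(r^3 - 7*r^2 + 2*r + 40) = (r - 4)^2*(r + 2)*(r^2 - 9*r + 20) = (r - 4)^3*(r + 2)*(r - 5)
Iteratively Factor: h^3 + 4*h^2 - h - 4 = (h + 1)*(h^2 + 3*h - 4) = (h - 1)*(h + 1)*(h + 4)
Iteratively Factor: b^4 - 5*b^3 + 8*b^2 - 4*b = (b - 1)*(b^3 - 4*b^2 + 4*b) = b*(b - 1)*(b^2 - 4*b + 4) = b*(b - 2)*(b - 1)*(b - 2)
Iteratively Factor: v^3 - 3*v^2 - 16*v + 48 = (v + 4)*(v^2 - 7*v + 12) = (v - 4)*(v + 4)*(v - 3)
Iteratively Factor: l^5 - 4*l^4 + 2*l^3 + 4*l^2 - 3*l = (l - 3)*(l^4 - l^3 - l^2 + l) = (l - 3)*(l - 1)*(l^3 - l) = (l - 3)*(l - 1)^2*(l^2 + l) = (l - 3)*(l - 1)^2*(l + 1)*(l)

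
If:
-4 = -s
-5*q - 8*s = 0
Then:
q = -32/5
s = 4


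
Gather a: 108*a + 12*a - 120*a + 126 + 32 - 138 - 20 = 0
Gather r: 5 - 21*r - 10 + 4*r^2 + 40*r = 4*r^2 + 19*r - 5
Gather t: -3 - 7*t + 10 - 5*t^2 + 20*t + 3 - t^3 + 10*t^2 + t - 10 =-t^3 + 5*t^2 + 14*t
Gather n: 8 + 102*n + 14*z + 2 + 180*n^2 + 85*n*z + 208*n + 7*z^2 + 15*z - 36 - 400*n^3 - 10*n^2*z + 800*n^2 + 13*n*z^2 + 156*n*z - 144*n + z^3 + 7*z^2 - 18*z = -400*n^3 + n^2*(980 - 10*z) + n*(13*z^2 + 241*z + 166) + z^3 + 14*z^2 + 11*z - 26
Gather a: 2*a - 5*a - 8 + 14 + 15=21 - 3*a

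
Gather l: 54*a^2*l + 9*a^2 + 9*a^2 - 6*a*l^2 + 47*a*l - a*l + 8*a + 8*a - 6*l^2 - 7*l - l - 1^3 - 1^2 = 18*a^2 + 16*a + l^2*(-6*a - 6) + l*(54*a^2 + 46*a - 8) - 2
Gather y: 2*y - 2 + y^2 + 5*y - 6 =y^2 + 7*y - 8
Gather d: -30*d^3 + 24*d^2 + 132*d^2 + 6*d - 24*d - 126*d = -30*d^3 + 156*d^2 - 144*d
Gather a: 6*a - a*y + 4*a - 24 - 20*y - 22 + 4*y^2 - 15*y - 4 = a*(10 - y) + 4*y^2 - 35*y - 50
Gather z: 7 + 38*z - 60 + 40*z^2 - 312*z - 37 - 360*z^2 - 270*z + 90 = -320*z^2 - 544*z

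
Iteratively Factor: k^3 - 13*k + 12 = (k - 1)*(k^2 + k - 12) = (k - 3)*(k - 1)*(k + 4)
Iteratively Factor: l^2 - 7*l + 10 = (l - 2)*(l - 5)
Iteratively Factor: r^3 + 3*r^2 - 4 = (r - 1)*(r^2 + 4*r + 4) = (r - 1)*(r + 2)*(r + 2)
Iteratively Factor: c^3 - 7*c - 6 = (c + 2)*(c^2 - 2*c - 3) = (c + 1)*(c + 2)*(c - 3)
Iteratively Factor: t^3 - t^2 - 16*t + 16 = (t - 4)*(t^2 + 3*t - 4) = (t - 4)*(t - 1)*(t + 4)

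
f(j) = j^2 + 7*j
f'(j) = 2*j + 7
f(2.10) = 19.11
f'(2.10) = 11.20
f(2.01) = 18.11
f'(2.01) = 11.02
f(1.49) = 12.65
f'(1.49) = 9.98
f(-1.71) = -9.05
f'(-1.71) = 3.58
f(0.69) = 5.31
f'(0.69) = 8.38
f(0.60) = 4.56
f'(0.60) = 8.20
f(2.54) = 24.23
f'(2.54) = 12.08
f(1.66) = 14.38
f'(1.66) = 10.32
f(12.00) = 228.00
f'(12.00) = 31.00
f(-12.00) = 60.00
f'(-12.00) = -17.00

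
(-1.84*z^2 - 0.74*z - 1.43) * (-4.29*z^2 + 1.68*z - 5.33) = 7.8936*z^4 + 0.0833999999999997*z^3 + 14.6987*z^2 + 1.5418*z + 7.6219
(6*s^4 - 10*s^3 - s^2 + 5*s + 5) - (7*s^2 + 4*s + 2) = 6*s^4 - 10*s^3 - 8*s^2 + s + 3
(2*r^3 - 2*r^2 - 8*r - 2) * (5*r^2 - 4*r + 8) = 10*r^5 - 18*r^4 - 16*r^3 + 6*r^2 - 56*r - 16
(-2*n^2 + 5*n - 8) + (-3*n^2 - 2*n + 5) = -5*n^2 + 3*n - 3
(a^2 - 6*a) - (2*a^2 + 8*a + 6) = -a^2 - 14*a - 6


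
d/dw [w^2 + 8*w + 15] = 2*w + 8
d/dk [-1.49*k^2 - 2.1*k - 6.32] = -2.98*k - 2.1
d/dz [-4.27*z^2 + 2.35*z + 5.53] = 2.35 - 8.54*z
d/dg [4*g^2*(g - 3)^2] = 8*g*(g - 3)*(2*g - 3)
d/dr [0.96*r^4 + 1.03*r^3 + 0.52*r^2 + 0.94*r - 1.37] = 3.84*r^3 + 3.09*r^2 + 1.04*r + 0.94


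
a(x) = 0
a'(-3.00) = 0.00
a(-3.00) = 0.00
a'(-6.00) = 0.00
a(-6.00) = 0.00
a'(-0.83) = 0.00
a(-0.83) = 0.00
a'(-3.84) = 0.00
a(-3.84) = 0.00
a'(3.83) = 0.00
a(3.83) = 0.00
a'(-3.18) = 0.00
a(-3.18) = 0.00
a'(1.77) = 0.00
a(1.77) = 0.00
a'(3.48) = 0.00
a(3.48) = 0.00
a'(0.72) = 0.00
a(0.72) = 0.00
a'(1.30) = 0.00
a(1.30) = 0.00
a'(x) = 0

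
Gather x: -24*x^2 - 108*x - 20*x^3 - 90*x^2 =-20*x^3 - 114*x^2 - 108*x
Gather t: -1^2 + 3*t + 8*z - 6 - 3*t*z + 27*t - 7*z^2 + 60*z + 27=t*(30 - 3*z) - 7*z^2 + 68*z + 20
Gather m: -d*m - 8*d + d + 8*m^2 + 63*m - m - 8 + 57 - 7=-7*d + 8*m^2 + m*(62 - d) + 42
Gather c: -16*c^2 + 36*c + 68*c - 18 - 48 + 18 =-16*c^2 + 104*c - 48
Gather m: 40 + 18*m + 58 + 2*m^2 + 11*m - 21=2*m^2 + 29*m + 77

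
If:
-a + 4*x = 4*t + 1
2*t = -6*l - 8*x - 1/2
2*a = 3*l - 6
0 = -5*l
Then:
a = -3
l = 0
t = 7/20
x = -3/20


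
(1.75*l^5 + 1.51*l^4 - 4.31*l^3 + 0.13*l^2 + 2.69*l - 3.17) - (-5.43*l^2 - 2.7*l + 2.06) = 1.75*l^5 + 1.51*l^4 - 4.31*l^3 + 5.56*l^2 + 5.39*l - 5.23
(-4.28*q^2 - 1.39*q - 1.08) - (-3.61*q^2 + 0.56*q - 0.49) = -0.67*q^2 - 1.95*q - 0.59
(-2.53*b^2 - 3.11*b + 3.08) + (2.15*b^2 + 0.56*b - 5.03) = -0.38*b^2 - 2.55*b - 1.95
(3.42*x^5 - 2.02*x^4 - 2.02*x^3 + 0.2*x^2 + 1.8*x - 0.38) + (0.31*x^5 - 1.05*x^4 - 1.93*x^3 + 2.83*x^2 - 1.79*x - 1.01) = 3.73*x^5 - 3.07*x^4 - 3.95*x^3 + 3.03*x^2 + 0.01*x - 1.39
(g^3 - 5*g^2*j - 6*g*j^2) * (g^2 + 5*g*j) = g^5 - 31*g^3*j^2 - 30*g^2*j^3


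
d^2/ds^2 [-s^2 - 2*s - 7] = -2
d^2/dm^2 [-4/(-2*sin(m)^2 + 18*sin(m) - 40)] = 2*(-4*sin(m)^4 + 27*sin(m)^3 + 5*sin(m)^2 - 234*sin(m) + 122)/(sin(m)^2 - 9*sin(m) + 20)^3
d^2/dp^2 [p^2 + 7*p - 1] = 2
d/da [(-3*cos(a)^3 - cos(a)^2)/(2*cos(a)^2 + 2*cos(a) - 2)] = (-23*cos(a)/4 + 3*cos(2*a) + 3*cos(3*a)/4 + 1)*sin(a)*cos(a)/(2*(-sin(a)^2 + cos(a))^2)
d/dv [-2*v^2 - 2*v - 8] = -4*v - 2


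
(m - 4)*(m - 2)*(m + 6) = m^3 - 28*m + 48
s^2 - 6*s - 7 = (s - 7)*(s + 1)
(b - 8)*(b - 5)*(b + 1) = b^3 - 12*b^2 + 27*b + 40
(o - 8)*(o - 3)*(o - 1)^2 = o^4 - 13*o^3 + 47*o^2 - 59*o + 24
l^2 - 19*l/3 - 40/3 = (l - 8)*(l + 5/3)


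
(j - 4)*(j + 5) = j^2 + j - 20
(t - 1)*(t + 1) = t^2 - 1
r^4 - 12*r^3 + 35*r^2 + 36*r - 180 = (r - 6)*(r - 5)*(r - 3)*(r + 2)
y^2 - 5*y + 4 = (y - 4)*(y - 1)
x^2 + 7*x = x*(x + 7)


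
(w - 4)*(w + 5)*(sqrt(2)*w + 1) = sqrt(2)*w^3 + w^2 + sqrt(2)*w^2 - 20*sqrt(2)*w + w - 20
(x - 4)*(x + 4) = x^2 - 16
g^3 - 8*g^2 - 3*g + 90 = (g - 6)*(g - 5)*(g + 3)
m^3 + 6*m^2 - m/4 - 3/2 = (m - 1/2)*(m + 1/2)*(m + 6)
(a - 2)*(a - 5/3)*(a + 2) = a^3 - 5*a^2/3 - 4*a + 20/3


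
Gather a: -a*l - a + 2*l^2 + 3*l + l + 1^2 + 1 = a*(-l - 1) + 2*l^2 + 4*l + 2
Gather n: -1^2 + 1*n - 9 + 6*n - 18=7*n - 28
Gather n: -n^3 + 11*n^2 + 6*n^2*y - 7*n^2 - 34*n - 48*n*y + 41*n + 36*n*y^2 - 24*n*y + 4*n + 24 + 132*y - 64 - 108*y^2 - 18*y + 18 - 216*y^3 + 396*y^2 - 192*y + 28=-n^3 + n^2*(6*y + 4) + n*(36*y^2 - 72*y + 11) - 216*y^3 + 288*y^2 - 78*y + 6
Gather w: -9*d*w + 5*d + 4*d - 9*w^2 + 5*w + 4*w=9*d - 9*w^2 + w*(9 - 9*d)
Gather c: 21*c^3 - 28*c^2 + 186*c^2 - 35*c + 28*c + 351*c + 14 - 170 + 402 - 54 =21*c^3 + 158*c^2 + 344*c + 192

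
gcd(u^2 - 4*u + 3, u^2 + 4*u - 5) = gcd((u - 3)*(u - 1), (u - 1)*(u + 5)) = u - 1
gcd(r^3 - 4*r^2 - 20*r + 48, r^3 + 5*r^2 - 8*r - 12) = r - 2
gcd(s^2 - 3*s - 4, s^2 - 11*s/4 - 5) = s - 4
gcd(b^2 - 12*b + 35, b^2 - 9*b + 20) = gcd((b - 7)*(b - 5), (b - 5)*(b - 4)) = b - 5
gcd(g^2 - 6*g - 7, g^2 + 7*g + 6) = g + 1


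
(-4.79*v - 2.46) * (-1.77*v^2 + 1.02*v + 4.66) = 8.4783*v^3 - 0.5316*v^2 - 24.8306*v - 11.4636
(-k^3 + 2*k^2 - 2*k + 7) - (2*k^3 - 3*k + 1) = -3*k^3 + 2*k^2 + k + 6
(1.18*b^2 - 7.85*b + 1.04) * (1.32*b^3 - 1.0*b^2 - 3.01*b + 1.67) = 1.5576*b^5 - 11.542*b^4 + 5.671*b^3 + 24.5591*b^2 - 16.2399*b + 1.7368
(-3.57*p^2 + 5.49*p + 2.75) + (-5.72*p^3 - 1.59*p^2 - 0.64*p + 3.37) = -5.72*p^3 - 5.16*p^2 + 4.85*p + 6.12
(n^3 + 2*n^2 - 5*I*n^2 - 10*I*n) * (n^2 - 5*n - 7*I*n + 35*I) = n^5 - 3*n^4 - 12*I*n^4 - 45*n^3 + 36*I*n^3 + 105*n^2 + 120*I*n^2 + 350*n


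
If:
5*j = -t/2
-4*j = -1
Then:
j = 1/4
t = -5/2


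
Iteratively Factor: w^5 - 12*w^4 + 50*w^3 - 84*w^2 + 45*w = (w - 3)*(w^4 - 9*w^3 + 23*w^2 - 15*w) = (w - 5)*(w - 3)*(w^3 - 4*w^2 + 3*w) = (w - 5)*(w - 3)^2*(w^2 - w) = (w - 5)*(w - 3)^2*(w - 1)*(w)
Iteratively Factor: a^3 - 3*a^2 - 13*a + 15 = (a - 1)*(a^2 - 2*a - 15) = (a - 1)*(a + 3)*(a - 5)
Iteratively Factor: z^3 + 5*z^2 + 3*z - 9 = (z + 3)*(z^2 + 2*z - 3) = (z + 3)^2*(z - 1)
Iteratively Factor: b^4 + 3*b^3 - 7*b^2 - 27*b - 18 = (b + 3)*(b^3 - 7*b - 6) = (b - 3)*(b + 3)*(b^2 + 3*b + 2) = (b - 3)*(b + 1)*(b + 3)*(b + 2)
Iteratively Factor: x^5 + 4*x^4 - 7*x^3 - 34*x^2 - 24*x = (x + 4)*(x^4 - 7*x^2 - 6*x) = x*(x + 4)*(x^3 - 7*x - 6) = x*(x + 2)*(x + 4)*(x^2 - 2*x - 3) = x*(x - 3)*(x + 2)*(x + 4)*(x + 1)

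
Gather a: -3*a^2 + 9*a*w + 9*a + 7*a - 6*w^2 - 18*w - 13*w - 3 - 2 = -3*a^2 + a*(9*w + 16) - 6*w^2 - 31*w - 5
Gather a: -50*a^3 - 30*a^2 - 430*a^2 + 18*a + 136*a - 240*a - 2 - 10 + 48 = -50*a^3 - 460*a^2 - 86*a + 36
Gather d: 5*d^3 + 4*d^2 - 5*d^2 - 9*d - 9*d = 5*d^3 - d^2 - 18*d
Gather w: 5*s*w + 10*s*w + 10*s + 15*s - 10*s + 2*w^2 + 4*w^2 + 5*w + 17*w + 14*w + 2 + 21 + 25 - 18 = 15*s + 6*w^2 + w*(15*s + 36) + 30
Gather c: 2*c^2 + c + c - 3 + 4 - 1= 2*c^2 + 2*c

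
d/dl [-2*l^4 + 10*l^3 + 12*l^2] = 2*l*(-4*l^2 + 15*l + 12)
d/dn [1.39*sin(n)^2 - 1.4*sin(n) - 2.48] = (2.78*sin(n) - 1.4)*cos(n)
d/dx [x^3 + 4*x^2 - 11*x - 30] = 3*x^2 + 8*x - 11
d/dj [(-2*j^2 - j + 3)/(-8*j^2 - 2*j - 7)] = (-4*j^2 + 76*j + 13)/(64*j^4 + 32*j^3 + 116*j^2 + 28*j + 49)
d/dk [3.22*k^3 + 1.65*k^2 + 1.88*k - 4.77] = 9.66*k^2 + 3.3*k + 1.88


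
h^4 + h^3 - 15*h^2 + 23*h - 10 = (h - 2)*(h - 1)^2*(h + 5)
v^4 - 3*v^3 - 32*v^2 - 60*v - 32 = (v - 8)*(v + 1)*(v + 2)^2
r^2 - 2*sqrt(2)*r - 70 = (r - 7*sqrt(2))*(r + 5*sqrt(2))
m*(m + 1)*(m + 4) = m^3 + 5*m^2 + 4*m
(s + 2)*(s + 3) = s^2 + 5*s + 6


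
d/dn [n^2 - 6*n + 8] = 2*n - 6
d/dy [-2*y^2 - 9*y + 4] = -4*y - 9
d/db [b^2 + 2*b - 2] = 2*b + 2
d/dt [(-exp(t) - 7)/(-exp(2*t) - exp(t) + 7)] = (-(exp(t) + 7)*(2*exp(t) + 1) + exp(2*t) + exp(t) - 7)*exp(t)/(exp(2*t) + exp(t) - 7)^2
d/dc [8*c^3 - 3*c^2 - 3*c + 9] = 24*c^2 - 6*c - 3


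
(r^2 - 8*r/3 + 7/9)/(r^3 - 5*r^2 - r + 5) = (r^2 - 8*r/3 + 7/9)/(r^3 - 5*r^2 - r + 5)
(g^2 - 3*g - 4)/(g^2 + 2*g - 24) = (g + 1)/(g + 6)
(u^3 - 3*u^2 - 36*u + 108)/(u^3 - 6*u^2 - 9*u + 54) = (u + 6)/(u + 3)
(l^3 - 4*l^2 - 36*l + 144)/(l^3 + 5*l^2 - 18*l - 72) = (l - 6)/(l + 3)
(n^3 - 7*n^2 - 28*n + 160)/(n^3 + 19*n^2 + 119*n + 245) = (n^2 - 12*n + 32)/(n^2 + 14*n + 49)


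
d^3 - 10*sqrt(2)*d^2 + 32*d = d*(d - 8*sqrt(2))*(d - 2*sqrt(2))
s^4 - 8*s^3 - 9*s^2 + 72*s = s*(s - 8)*(s - 3)*(s + 3)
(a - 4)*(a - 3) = a^2 - 7*a + 12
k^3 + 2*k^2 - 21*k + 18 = (k - 3)*(k - 1)*(k + 6)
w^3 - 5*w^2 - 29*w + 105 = (w - 7)*(w - 3)*(w + 5)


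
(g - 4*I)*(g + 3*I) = g^2 - I*g + 12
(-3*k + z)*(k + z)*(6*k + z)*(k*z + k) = -18*k^4*z - 18*k^4 - 15*k^3*z^2 - 15*k^3*z + 4*k^2*z^3 + 4*k^2*z^2 + k*z^4 + k*z^3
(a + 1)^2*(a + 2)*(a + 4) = a^4 + 8*a^3 + 21*a^2 + 22*a + 8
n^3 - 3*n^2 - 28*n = n*(n - 7)*(n + 4)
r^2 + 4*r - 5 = (r - 1)*(r + 5)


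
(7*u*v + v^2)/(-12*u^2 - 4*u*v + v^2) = v*(-7*u - v)/(12*u^2 + 4*u*v - v^2)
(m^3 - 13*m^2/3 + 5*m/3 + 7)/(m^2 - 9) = (3*m^2 - 4*m - 7)/(3*(m + 3))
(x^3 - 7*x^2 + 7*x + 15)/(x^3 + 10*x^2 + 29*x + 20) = (x^2 - 8*x + 15)/(x^2 + 9*x + 20)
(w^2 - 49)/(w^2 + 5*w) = (w^2 - 49)/(w*(w + 5))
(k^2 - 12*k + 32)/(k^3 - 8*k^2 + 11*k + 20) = (k - 8)/(k^2 - 4*k - 5)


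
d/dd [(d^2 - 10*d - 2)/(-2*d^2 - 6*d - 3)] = 2*(-13*d^2 - 7*d + 9)/(4*d^4 + 24*d^3 + 48*d^2 + 36*d + 9)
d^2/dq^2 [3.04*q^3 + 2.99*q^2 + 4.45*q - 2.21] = 18.24*q + 5.98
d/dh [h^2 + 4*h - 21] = 2*h + 4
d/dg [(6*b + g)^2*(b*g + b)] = b*(6*b + g)*(6*b + 3*g + 2)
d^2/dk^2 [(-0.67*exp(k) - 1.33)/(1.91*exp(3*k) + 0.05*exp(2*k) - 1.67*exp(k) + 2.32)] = (-9.776908*exp(6*k) - 43.859712*exp(5*k) - 9.94723599999999*exp(4*k) + 47.011109*exp(3*k) + 53.840949*exp(2*k) - 5.687965*exp(k) - 8.75916)*exp(k)/(6.967871*exp(9*k) + 0.547215*exp(8*k) - 18.262656*exp(7*k) + 24.433991*exp(6*k) + 17.297232*exp(5*k) - 43.964889*exp(4*k) + 25.021369*exp(3*k) + 20.218104*exp(2*k) - 26.965824*exp(k) + 12.487168)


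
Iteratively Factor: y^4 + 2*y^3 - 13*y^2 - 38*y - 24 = (y + 3)*(y^3 - y^2 - 10*y - 8) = (y - 4)*(y + 3)*(y^2 + 3*y + 2) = (y - 4)*(y + 2)*(y + 3)*(y + 1)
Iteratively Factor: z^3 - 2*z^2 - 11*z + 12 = (z - 1)*(z^2 - z - 12) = (z - 4)*(z - 1)*(z + 3)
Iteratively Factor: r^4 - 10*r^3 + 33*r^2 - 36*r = (r - 4)*(r^3 - 6*r^2 + 9*r) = (r - 4)*(r - 3)*(r^2 - 3*r) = (r - 4)*(r - 3)^2*(r)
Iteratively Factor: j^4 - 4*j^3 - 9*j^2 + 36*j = (j + 3)*(j^3 - 7*j^2 + 12*j) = j*(j + 3)*(j^2 - 7*j + 12) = j*(j - 4)*(j + 3)*(j - 3)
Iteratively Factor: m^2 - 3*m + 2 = (m - 1)*(m - 2)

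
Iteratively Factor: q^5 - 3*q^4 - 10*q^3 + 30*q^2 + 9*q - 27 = (q - 3)*(q^4 - 10*q^2 + 9) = (q - 3)^2*(q^3 + 3*q^2 - q - 3) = (q - 3)^2*(q + 1)*(q^2 + 2*q - 3) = (q - 3)^2*(q - 1)*(q + 1)*(q + 3)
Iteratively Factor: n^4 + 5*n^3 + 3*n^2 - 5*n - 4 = (n - 1)*(n^3 + 6*n^2 + 9*n + 4) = (n - 1)*(n + 4)*(n^2 + 2*n + 1) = (n - 1)*(n + 1)*(n + 4)*(n + 1)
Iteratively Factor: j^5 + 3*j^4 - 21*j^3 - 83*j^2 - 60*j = (j - 5)*(j^4 + 8*j^3 + 19*j^2 + 12*j) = (j - 5)*(j + 3)*(j^3 + 5*j^2 + 4*j) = (j - 5)*(j + 3)*(j + 4)*(j^2 + j) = j*(j - 5)*(j + 3)*(j + 4)*(j + 1)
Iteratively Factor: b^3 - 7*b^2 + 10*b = (b - 5)*(b^2 - 2*b) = (b - 5)*(b - 2)*(b)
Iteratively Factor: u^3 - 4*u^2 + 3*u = (u)*(u^2 - 4*u + 3) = u*(u - 3)*(u - 1)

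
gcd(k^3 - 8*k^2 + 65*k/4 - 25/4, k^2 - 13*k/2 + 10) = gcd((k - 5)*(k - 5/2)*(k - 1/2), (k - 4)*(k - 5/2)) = k - 5/2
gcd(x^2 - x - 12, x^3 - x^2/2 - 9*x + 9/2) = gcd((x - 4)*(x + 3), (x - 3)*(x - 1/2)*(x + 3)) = x + 3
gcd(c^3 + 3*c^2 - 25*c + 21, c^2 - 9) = c - 3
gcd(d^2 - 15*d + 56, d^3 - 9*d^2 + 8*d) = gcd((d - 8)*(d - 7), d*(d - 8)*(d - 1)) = d - 8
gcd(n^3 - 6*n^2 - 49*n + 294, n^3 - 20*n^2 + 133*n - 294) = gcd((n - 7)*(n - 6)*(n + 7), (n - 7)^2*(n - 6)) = n^2 - 13*n + 42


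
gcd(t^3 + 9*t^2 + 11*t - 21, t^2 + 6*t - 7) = t^2 + 6*t - 7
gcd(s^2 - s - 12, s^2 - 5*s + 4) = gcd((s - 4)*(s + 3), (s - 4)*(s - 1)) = s - 4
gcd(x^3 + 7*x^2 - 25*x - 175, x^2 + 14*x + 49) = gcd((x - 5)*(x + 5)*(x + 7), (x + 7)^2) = x + 7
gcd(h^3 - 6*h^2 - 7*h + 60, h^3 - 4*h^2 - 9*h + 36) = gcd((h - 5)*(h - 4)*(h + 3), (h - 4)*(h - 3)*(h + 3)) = h^2 - h - 12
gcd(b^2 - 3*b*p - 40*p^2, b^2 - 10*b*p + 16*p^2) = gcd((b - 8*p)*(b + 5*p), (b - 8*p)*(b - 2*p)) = -b + 8*p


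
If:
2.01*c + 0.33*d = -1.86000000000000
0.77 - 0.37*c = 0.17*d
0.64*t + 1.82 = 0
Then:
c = -2.60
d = 10.18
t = -2.84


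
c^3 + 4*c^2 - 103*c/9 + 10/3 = (c - 5/3)*(c - 1/3)*(c + 6)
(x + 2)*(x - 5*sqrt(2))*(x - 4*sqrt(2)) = x^3 - 9*sqrt(2)*x^2 + 2*x^2 - 18*sqrt(2)*x + 40*x + 80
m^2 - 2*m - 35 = (m - 7)*(m + 5)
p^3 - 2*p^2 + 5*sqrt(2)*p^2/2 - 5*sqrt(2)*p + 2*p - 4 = (p - 2)*(p + sqrt(2)/2)*(p + 2*sqrt(2))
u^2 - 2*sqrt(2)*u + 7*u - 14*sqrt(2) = (u + 7)*(u - 2*sqrt(2))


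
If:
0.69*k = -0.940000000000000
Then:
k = -1.36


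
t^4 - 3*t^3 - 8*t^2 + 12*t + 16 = (t - 4)*(t - 2)*(t + 1)*(t + 2)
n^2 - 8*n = n*(n - 8)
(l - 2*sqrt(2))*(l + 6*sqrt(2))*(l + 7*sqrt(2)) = l^3 + 11*sqrt(2)*l^2 + 32*l - 168*sqrt(2)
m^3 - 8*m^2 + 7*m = m*(m - 7)*(m - 1)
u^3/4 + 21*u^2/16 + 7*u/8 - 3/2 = (u/4 + 1)*(u - 3/4)*(u + 2)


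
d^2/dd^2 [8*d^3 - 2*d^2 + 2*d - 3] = 48*d - 4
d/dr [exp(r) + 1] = exp(r)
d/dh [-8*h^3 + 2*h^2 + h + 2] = -24*h^2 + 4*h + 1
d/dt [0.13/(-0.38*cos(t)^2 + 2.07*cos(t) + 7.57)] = (0.2691 - 0.0988*cos(t))*sin(t)/(-0.38*cos(t)^2 + 2.07*cos(t) + 7.57)^2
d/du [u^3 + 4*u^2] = u*(3*u + 8)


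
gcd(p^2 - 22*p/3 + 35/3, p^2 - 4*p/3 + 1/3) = 1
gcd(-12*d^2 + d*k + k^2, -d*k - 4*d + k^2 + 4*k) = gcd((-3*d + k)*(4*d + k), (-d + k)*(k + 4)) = 1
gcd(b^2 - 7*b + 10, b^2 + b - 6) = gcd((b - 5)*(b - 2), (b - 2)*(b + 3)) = b - 2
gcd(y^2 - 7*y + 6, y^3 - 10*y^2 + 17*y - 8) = y - 1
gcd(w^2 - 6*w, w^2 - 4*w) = w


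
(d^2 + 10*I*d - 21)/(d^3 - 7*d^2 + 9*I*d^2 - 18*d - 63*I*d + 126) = (d + 7*I)/(d^2 + d*(-7 + 6*I) - 42*I)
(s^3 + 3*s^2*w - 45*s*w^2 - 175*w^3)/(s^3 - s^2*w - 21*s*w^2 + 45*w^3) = (s^2 - 2*s*w - 35*w^2)/(s^2 - 6*s*w + 9*w^2)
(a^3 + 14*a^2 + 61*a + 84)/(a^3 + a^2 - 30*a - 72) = (a + 7)/(a - 6)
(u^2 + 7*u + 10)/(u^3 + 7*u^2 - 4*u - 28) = (u + 5)/(u^2 + 5*u - 14)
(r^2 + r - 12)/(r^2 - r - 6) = (r + 4)/(r + 2)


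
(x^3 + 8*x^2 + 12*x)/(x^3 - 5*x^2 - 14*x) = (x + 6)/(x - 7)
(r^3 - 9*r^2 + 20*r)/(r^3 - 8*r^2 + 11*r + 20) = r/(r + 1)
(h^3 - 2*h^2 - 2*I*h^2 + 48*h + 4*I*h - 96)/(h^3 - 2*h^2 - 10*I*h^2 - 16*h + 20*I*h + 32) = (h + 6*I)/(h - 2*I)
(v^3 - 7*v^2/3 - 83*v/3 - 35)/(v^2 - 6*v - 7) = (v^2 + 14*v/3 + 5)/(v + 1)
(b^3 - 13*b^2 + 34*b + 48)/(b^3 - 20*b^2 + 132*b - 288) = (b + 1)/(b - 6)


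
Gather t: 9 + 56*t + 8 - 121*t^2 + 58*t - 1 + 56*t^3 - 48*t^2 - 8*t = 56*t^3 - 169*t^2 + 106*t + 16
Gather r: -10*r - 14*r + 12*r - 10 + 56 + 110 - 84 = 72 - 12*r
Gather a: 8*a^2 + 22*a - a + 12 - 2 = 8*a^2 + 21*a + 10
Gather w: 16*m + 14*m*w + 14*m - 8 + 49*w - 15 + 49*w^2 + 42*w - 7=30*m + 49*w^2 + w*(14*m + 91) - 30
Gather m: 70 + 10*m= 10*m + 70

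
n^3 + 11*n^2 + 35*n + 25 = (n + 1)*(n + 5)^2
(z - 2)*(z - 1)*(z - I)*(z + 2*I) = z^4 - 3*z^3 + I*z^3 + 4*z^2 - 3*I*z^2 - 6*z + 2*I*z + 4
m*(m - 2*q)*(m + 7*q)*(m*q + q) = m^4*q + 5*m^3*q^2 + m^3*q - 14*m^2*q^3 + 5*m^2*q^2 - 14*m*q^3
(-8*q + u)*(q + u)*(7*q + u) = -56*q^3 - 57*q^2*u + u^3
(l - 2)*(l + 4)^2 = l^3 + 6*l^2 - 32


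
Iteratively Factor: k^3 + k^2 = (k)*(k^2 + k) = k*(k + 1)*(k)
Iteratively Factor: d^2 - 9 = (d - 3)*(d + 3)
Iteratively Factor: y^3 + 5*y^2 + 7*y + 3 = (y + 1)*(y^2 + 4*y + 3) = (y + 1)^2*(y + 3)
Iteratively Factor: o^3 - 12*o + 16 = (o - 2)*(o^2 + 2*o - 8) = (o - 2)*(o + 4)*(o - 2)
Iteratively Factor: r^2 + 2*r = (r + 2)*(r)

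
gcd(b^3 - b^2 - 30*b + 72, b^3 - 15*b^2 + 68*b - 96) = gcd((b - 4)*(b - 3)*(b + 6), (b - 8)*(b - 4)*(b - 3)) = b^2 - 7*b + 12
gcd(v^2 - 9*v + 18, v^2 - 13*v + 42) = v - 6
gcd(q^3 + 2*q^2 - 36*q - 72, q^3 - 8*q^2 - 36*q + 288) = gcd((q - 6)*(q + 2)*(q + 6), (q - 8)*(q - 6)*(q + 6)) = q^2 - 36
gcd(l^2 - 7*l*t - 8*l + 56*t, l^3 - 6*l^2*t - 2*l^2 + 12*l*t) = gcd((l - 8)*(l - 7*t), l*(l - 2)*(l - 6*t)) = 1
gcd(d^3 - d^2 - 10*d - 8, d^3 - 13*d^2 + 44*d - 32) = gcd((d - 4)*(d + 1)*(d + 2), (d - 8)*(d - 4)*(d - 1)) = d - 4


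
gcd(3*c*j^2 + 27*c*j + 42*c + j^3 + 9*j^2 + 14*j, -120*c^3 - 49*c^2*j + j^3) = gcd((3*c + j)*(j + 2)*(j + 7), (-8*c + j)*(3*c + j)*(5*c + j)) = 3*c + j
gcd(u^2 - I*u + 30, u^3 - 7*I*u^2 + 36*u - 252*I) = u - 6*I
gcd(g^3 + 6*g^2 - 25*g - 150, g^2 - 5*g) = g - 5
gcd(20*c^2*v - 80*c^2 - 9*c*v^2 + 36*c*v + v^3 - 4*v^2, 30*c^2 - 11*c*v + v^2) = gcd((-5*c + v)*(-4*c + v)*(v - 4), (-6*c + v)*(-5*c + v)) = -5*c + v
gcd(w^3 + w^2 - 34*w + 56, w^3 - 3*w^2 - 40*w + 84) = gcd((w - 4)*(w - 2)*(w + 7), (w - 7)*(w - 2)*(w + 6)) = w - 2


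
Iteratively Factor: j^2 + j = (j + 1)*(j)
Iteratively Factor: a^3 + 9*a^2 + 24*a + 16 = (a + 4)*(a^2 + 5*a + 4) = (a + 4)^2*(a + 1)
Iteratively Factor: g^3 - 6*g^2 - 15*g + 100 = (g - 5)*(g^2 - g - 20) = (g - 5)^2*(g + 4)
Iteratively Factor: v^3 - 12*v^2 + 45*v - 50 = (v - 2)*(v^2 - 10*v + 25) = (v - 5)*(v - 2)*(v - 5)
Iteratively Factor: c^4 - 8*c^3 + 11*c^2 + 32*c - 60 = (c - 2)*(c^3 - 6*c^2 - c + 30) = (c - 5)*(c - 2)*(c^2 - c - 6) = (c - 5)*(c - 3)*(c - 2)*(c + 2)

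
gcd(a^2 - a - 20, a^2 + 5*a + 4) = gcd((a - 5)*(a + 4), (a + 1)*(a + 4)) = a + 4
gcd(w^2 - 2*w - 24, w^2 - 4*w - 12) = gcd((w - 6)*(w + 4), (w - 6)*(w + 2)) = w - 6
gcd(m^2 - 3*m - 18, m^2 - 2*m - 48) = 1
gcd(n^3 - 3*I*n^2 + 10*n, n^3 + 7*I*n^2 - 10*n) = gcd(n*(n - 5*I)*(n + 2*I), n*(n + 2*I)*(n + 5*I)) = n^2 + 2*I*n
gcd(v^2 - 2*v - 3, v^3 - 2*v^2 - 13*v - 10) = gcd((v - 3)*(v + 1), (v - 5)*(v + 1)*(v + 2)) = v + 1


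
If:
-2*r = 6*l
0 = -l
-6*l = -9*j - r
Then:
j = 0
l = 0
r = 0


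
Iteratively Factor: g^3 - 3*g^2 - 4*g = (g)*(g^2 - 3*g - 4) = g*(g + 1)*(g - 4)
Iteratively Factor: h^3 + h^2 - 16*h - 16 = (h + 4)*(h^2 - 3*h - 4) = (h - 4)*(h + 4)*(h + 1)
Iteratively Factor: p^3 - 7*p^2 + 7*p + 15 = (p - 5)*(p^2 - 2*p - 3) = (p - 5)*(p + 1)*(p - 3)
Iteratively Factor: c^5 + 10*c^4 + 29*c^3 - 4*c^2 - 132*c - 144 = (c + 2)*(c^4 + 8*c^3 + 13*c^2 - 30*c - 72) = (c + 2)*(c + 3)*(c^3 + 5*c^2 - 2*c - 24) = (c + 2)*(c + 3)*(c + 4)*(c^2 + c - 6) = (c + 2)*(c + 3)^2*(c + 4)*(c - 2)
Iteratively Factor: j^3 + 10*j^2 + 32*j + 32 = (j + 2)*(j^2 + 8*j + 16) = (j + 2)*(j + 4)*(j + 4)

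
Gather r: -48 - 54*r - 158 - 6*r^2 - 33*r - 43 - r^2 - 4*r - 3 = -7*r^2 - 91*r - 252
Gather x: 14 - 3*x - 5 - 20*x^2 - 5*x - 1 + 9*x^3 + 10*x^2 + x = 9*x^3 - 10*x^2 - 7*x + 8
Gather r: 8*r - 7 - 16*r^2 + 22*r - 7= -16*r^2 + 30*r - 14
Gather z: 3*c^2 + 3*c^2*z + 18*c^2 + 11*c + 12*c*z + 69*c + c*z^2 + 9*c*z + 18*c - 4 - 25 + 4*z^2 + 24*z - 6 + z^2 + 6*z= 21*c^2 + 98*c + z^2*(c + 5) + z*(3*c^2 + 21*c + 30) - 35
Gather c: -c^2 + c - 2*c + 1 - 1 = -c^2 - c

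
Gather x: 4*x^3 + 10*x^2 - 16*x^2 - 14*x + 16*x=4*x^3 - 6*x^2 + 2*x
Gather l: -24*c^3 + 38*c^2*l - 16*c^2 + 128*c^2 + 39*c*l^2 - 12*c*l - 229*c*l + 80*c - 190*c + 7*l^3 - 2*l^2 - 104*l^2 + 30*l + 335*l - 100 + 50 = -24*c^3 + 112*c^2 - 110*c + 7*l^3 + l^2*(39*c - 106) + l*(38*c^2 - 241*c + 365) - 50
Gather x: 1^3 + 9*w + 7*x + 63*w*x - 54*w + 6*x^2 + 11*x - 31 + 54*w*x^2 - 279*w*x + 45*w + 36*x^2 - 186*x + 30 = x^2*(54*w + 42) + x*(-216*w - 168)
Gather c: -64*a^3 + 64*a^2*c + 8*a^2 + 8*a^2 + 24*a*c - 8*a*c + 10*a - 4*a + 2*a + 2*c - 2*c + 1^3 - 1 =-64*a^3 + 16*a^2 + 8*a + c*(64*a^2 + 16*a)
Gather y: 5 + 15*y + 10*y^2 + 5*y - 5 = 10*y^2 + 20*y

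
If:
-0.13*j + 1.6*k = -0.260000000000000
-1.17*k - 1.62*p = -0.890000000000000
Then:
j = 11.362261669954 - 17.0414201183432*p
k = 0.760683760683761 - 1.38461538461538*p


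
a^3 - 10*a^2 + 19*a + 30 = (a - 6)*(a - 5)*(a + 1)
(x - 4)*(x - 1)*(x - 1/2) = x^3 - 11*x^2/2 + 13*x/2 - 2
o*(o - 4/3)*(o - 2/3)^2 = o^4 - 8*o^3/3 + 20*o^2/9 - 16*o/27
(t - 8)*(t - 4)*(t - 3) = t^3 - 15*t^2 + 68*t - 96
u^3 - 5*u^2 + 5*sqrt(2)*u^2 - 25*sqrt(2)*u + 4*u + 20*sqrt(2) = (u - 4)*(u - 1)*(u + 5*sqrt(2))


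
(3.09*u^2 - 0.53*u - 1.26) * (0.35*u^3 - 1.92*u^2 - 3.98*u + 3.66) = 1.0815*u^5 - 6.1183*u^4 - 11.7216*u^3 + 15.838*u^2 + 3.075*u - 4.6116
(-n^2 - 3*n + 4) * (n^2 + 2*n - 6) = -n^4 - 5*n^3 + 4*n^2 + 26*n - 24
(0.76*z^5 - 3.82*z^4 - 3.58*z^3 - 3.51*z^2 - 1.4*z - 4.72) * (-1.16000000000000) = -0.8816*z^5 + 4.4312*z^4 + 4.1528*z^3 + 4.0716*z^2 + 1.624*z + 5.4752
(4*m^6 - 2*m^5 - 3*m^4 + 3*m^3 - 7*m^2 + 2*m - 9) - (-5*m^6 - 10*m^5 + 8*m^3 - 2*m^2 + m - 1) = 9*m^6 + 8*m^5 - 3*m^4 - 5*m^3 - 5*m^2 + m - 8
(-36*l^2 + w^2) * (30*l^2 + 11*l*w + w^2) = -1080*l^4 - 396*l^3*w - 6*l^2*w^2 + 11*l*w^3 + w^4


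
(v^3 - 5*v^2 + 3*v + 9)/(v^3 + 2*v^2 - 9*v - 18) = (v^2 - 2*v - 3)/(v^2 + 5*v + 6)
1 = 1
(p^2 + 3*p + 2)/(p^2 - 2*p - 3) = (p + 2)/(p - 3)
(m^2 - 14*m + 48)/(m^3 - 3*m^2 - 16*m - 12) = (m - 8)/(m^2 + 3*m + 2)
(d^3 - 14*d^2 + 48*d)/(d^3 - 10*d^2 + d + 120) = d*(d - 6)/(d^2 - 2*d - 15)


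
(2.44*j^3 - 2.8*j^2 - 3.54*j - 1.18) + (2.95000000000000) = 2.44*j^3 - 2.8*j^2 - 3.54*j + 1.77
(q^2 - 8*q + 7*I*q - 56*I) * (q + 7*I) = q^3 - 8*q^2 + 14*I*q^2 - 49*q - 112*I*q + 392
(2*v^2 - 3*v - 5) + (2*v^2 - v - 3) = 4*v^2 - 4*v - 8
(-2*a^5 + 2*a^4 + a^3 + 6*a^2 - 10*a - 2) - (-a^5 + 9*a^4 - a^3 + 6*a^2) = -a^5 - 7*a^4 + 2*a^3 - 10*a - 2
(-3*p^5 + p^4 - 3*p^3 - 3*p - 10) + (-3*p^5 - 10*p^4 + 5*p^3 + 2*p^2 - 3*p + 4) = -6*p^5 - 9*p^4 + 2*p^3 + 2*p^2 - 6*p - 6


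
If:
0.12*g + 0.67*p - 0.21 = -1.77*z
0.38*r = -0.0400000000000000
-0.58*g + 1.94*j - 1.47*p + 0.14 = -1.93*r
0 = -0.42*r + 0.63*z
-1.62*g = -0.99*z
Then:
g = -0.04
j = 0.40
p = 0.51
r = -0.11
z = -0.07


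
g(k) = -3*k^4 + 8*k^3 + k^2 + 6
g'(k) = -12*k^3 + 24*k^2 + 2*k = 2*k*(-6*k^2 + 12*k + 1)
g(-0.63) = 3.92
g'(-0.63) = 11.27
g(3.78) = -160.11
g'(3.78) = -297.64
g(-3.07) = -482.54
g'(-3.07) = 567.27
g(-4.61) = -2111.48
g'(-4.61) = 1676.50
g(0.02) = 6.00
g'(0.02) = 0.05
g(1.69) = 23.00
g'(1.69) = 14.00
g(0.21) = 6.11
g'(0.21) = 1.37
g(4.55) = -505.51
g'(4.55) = -624.40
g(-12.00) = -75882.00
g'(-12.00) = 24168.00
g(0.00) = 6.00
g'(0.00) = 0.00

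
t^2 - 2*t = t*(t - 2)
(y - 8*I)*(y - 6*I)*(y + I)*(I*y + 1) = I*y^4 + 14*y^3 - 47*I*y^2 + 14*y - 48*I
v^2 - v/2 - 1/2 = (v - 1)*(v + 1/2)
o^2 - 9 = (o - 3)*(o + 3)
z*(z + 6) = z^2 + 6*z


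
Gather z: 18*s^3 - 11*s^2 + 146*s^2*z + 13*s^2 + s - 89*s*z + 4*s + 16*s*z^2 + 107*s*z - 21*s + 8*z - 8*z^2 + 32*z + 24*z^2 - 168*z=18*s^3 + 2*s^2 - 16*s + z^2*(16*s + 16) + z*(146*s^2 + 18*s - 128)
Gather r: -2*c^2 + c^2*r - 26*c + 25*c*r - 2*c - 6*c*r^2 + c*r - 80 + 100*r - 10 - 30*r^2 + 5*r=-2*c^2 - 28*c + r^2*(-6*c - 30) + r*(c^2 + 26*c + 105) - 90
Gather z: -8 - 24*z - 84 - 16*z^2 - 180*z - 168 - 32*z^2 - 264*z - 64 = -48*z^2 - 468*z - 324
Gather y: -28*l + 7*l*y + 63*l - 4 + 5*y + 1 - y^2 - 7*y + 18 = 35*l - y^2 + y*(7*l - 2) + 15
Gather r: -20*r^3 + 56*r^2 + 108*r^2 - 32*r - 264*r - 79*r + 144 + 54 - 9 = -20*r^3 + 164*r^2 - 375*r + 189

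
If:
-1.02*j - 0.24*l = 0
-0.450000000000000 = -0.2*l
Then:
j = -0.53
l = 2.25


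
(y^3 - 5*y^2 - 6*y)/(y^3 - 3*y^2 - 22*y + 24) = y*(y + 1)/(y^2 + 3*y - 4)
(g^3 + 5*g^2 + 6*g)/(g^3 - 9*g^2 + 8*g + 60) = g*(g + 3)/(g^2 - 11*g + 30)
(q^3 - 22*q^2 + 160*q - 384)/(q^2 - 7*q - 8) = (q^2 - 14*q + 48)/(q + 1)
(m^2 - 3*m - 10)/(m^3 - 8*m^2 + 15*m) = (m + 2)/(m*(m - 3))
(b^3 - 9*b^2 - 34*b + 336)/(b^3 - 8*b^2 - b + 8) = (b^2 - b - 42)/(b^2 - 1)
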